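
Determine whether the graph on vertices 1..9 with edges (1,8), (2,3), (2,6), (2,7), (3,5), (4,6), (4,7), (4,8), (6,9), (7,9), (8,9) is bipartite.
Yes. Partition: {1, 2, 4, 5, 9}, {3, 6, 7, 8}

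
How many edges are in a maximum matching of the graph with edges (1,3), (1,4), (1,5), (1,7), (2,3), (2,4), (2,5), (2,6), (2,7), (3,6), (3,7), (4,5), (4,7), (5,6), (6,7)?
3 (matching: (1,5), (2,7), (3,6); upper bound floor(n/2) = floor(7/2) = 3)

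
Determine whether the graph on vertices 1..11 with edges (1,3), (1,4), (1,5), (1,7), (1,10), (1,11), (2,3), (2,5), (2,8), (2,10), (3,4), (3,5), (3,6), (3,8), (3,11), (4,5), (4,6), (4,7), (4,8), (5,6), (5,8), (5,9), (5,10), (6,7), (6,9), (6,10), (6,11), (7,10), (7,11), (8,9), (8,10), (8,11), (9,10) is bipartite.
No (odd cycle of length 3: 4 -> 1 -> 3 -> 4)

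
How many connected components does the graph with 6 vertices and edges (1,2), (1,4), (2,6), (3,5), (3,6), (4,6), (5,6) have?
1 (components: {1, 2, 3, 4, 5, 6})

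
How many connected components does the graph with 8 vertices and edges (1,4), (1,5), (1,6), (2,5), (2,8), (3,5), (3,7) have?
1 (components: {1, 2, 3, 4, 5, 6, 7, 8})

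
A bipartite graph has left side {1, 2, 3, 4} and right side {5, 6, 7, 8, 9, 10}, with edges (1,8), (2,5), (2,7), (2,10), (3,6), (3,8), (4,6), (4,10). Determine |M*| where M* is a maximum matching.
4 (matching: (1,8), (2,7), (3,6), (4,10); upper bound min(|L|,|R|) = min(4,6) = 4)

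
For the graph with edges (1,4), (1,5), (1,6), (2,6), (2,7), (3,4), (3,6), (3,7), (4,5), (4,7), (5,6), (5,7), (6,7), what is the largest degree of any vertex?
5 (attained at vertices 6, 7)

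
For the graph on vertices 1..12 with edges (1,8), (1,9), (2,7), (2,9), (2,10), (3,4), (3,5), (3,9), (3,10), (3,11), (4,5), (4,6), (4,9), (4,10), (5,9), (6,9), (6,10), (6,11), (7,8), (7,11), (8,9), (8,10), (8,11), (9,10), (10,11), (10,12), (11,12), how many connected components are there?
1 (components: {1, 2, 3, 4, 5, 6, 7, 8, 9, 10, 11, 12})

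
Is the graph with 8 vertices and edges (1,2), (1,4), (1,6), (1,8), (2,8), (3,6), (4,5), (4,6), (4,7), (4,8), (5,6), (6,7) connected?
Yes (BFS from 1 visits [1, 2, 4, 6, 8, 5, 7, 3] — all 8 vertices reached)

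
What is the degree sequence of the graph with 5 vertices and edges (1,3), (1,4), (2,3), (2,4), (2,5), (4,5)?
[3, 3, 2, 2, 2] (degrees: deg(1)=2, deg(2)=3, deg(3)=2, deg(4)=3, deg(5)=2)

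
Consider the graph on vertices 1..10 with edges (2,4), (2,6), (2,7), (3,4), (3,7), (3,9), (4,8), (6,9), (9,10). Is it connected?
No, it has 3 components: {1}, {2, 3, 4, 6, 7, 8, 9, 10}, {5}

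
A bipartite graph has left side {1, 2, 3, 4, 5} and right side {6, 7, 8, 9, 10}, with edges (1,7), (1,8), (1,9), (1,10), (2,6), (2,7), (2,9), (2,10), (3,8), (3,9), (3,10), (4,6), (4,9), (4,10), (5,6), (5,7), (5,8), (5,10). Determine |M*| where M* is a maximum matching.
5 (matching: (1,10), (2,9), (3,8), (4,6), (5,7); upper bound min(|L|,|R|) = min(5,5) = 5)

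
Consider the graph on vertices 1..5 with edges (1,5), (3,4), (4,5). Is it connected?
No, it has 2 components: {1, 3, 4, 5}, {2}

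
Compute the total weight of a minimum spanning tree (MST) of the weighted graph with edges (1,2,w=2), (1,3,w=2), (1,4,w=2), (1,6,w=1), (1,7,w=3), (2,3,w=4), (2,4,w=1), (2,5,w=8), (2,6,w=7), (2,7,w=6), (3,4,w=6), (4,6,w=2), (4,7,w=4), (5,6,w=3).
12 (MST edges: (1,2,w=2), (1,3,w=2), (1,6,w=1), (1,7,w=3), (2,4,w=1), (5,6,w=3); sum of weights 2 + 2 + 1 + 3 + 1 + 3 = 12)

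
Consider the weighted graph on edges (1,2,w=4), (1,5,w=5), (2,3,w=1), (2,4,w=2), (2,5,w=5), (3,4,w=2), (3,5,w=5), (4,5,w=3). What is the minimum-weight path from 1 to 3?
5 (path: 1 -> 2 -> 3; weights 4 + 1 = 5)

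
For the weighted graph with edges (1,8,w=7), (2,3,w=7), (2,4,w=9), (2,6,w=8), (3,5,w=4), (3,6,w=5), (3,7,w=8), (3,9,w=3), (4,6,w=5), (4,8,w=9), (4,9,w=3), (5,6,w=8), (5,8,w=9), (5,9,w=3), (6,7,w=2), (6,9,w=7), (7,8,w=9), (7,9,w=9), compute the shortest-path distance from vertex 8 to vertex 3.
13 (path: 8 -> 5 -> 3; weights 9 + 4 = 13)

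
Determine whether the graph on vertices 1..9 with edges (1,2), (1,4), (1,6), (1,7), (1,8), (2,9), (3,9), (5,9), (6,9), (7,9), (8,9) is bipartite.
Yes. Partition: {1, 9}, {2, 3, 4, 5, 6, 7, 8}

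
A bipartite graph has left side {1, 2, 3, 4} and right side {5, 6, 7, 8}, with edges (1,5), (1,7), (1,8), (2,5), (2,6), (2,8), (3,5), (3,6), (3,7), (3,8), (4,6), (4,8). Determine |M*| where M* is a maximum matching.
4 (matching: (1,8), (2,5), (3,7), (4,6); upper bound min(|L|,|R|) = min(4,4) = 4)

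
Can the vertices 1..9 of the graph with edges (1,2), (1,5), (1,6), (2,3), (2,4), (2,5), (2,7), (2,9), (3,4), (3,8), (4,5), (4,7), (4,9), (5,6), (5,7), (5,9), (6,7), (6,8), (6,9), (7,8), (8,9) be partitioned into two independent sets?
No (odd cycle of length 3: 6 -> 1 -> 5 -> 6)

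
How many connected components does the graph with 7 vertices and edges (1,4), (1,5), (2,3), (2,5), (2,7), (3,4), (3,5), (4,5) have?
2 (components: {1, 2, 3, 4, 5, 7}, {6})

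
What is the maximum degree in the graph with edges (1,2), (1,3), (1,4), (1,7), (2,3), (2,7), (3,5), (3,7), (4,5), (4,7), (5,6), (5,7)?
5 (attained at vertex 7)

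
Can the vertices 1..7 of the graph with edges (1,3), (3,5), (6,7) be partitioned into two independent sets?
Yes. Partition: {1, 2, 4, 5, 6}, {3, 7}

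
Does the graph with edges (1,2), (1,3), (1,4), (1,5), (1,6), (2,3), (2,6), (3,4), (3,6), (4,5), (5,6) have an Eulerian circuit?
No (4 vertices have odd degree: {1, 2, 4, 5}; Eulerian circuit requires 0)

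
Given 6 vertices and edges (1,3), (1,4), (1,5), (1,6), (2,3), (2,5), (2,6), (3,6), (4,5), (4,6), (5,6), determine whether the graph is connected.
Yes (BFS from 1 visits [1, 3, 4, 5, 6, 2] — all 6 vertices reached)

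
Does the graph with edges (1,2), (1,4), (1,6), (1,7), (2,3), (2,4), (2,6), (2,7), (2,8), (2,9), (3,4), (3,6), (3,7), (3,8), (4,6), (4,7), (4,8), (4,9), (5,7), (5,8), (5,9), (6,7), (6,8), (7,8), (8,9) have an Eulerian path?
No (6 vertices have odd degree: {2, 3, 4, 5, 7, 8}; Eulerian path requires 0 or 2)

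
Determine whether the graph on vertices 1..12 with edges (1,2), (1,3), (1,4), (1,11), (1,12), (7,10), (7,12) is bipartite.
Yes. Partition: {1, 5, 6, 7, 8, 9}, {2, 3, 4, 10, 11, 12}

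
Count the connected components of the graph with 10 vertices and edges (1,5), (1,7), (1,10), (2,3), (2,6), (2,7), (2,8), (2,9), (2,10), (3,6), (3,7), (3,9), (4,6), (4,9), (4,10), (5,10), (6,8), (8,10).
1 (components: {1, 2, 3, 4, 5, 6, 7, 8, 9, 10})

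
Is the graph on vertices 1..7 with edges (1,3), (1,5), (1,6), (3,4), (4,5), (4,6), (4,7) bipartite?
Yes. Partition: {1, 2, 4}, {3, 5, 6, 7}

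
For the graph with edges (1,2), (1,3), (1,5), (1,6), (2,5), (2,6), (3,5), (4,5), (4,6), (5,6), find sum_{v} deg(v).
20 (handshake: sum of degrees = 2|E| = 2 x 10 = 20)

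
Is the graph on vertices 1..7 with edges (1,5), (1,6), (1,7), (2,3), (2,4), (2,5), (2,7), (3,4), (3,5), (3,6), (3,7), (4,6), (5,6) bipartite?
No (odd cycle of length 3: 6 -> 1 -> 5 -> 6)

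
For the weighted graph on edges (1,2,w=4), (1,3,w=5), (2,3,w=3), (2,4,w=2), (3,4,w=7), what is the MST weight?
9 (MST edges: (1,2,w=4), (2,3,w=3), (2,4,w=2); sum of weights 4 + 3 + 2 = 9)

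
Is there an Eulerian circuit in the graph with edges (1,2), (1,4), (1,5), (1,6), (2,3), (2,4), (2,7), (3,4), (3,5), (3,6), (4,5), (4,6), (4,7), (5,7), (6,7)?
Yes (the graph is connected and all 7 vertices have even degree)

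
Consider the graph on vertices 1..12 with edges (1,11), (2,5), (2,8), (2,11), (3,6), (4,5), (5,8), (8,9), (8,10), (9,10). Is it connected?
No, it has 4 components: {1, 2, 4, 5, 8, 9, 10, 11}, {3, 6}, {7}, {12}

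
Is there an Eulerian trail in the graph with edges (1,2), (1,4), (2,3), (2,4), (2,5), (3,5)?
Yes — and in fact it has an Eulerian circuit (the graph is connected and all 5 vertices have even degree)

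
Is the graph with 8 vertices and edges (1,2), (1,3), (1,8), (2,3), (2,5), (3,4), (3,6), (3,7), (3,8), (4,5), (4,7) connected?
Yes (BFS from 1 visits [1, 2, 3, 8, 5, 4, 6, 7] — all 8 vertices reached)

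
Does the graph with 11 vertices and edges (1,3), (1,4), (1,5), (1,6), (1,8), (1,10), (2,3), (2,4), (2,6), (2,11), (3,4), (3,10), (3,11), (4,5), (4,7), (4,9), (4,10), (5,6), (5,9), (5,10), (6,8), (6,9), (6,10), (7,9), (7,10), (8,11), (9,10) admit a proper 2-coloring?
No (odd cycle of length 3: 5 -> 1 -> 10 -> 5)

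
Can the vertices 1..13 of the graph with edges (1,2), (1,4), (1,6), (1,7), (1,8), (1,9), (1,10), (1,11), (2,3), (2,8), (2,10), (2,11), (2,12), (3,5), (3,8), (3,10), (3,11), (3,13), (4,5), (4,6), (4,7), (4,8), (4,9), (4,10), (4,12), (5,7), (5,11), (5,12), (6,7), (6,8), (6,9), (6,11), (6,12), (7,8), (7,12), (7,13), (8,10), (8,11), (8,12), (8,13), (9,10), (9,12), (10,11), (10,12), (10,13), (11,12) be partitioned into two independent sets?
No (odd cycle of length 3: 7 -> 1 -> 8 -> 7)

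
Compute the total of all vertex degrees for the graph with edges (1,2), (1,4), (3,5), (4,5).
8 (handshake: sum of degrees = 2|E| = 2 x 4 = 8)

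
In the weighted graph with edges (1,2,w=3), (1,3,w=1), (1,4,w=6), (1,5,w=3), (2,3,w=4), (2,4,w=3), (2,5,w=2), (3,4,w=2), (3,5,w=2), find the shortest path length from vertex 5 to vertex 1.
3 (path: 5 -> 1; weights 3 = 3)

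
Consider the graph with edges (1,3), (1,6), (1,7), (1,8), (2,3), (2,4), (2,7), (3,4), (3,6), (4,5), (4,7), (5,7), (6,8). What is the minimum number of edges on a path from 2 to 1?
2 (path: 2 -> 7 -> 1, 2 edges)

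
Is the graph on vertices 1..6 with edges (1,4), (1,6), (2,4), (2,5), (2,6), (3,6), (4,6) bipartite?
No (odd cycle of length 3: 6 -> 1 -> 4 -> 6)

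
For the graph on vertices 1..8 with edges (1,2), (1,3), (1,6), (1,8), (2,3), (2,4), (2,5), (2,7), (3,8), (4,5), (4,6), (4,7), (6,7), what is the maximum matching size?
4 (matching: (1,8), (2,3), (4,5), (6,7); upper bound floor(n/2) = floor(8/2) = 4)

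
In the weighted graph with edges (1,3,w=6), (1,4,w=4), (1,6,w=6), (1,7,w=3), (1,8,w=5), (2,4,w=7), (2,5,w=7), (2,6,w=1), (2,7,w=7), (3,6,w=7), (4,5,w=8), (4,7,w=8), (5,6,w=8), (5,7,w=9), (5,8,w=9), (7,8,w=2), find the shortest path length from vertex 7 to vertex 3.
9 (path: 7 -> 1 -> 3; weights 3 + 6 = 9)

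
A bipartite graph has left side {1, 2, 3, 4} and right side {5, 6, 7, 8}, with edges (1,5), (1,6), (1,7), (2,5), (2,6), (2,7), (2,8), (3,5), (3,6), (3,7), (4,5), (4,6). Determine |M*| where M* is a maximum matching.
4 (matching: (1,7), (2,8), (3,6), (4,5); upper bound min(|L|,|R|) = min(4,4) = 4)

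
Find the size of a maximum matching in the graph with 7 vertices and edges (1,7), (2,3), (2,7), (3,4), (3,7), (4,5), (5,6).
3 (matching: (2,7), (3,4), (5,6); upper bound floor(n/2) = floor(7/2) = 3)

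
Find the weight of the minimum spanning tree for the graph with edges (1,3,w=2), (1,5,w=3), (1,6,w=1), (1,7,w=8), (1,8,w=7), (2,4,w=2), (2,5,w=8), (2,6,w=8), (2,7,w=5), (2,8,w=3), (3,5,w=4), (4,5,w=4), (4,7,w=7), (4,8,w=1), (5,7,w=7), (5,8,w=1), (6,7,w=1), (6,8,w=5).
11 (MST edges: (1,3,w=2), (1,5,w=3), (1,6,w=1), (2,4,w=2), (4,8,w=1), (5,8,w=1), (6,7,w=1); sum of weights 2 + 3 + 1 + 2 + 1 + 1 + 1 = 11)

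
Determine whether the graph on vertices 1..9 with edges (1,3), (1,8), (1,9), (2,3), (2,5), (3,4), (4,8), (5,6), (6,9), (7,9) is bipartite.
Yes. Partition: {1, 2, 4, 6, 7}, {3, 5, 8, 9}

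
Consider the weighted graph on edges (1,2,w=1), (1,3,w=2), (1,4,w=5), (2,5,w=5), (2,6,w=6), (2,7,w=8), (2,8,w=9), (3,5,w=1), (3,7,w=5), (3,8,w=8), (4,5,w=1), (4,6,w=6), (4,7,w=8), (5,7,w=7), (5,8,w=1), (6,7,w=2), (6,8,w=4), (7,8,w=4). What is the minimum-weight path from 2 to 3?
3 (path: 2 -> 1 -> 3; weights 1 + 2 = 3)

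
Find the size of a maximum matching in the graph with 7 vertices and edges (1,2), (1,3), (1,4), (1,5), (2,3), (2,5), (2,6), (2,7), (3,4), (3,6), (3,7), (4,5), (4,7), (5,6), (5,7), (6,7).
3 (matching: (2,7), (3,6), (4,5); upper bound floor(n/2) = floor(7/2) = 3)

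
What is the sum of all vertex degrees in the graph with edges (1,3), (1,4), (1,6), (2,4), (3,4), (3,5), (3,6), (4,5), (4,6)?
18 (handshake: sum of degrees = 2|E| = 2 x 9 = 18)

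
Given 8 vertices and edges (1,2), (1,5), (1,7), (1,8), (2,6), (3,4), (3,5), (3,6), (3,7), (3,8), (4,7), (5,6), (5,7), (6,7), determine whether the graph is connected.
Yes (BFS from 1 visits [1, 2, 5, 7, 8, 6, 3, 4] — all 8 vertices reached)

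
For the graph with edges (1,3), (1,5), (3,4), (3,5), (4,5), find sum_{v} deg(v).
10 (handshake: sum of degrees = 2|E| = 2 x 5 = 10)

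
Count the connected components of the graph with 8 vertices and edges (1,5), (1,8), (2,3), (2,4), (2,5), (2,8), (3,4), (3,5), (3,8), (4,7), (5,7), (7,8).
2 (components: {1, 2, 3, 4, 5, 7, 8}, {6})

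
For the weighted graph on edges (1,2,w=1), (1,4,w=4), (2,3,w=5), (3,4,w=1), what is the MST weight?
6 (MST edges: (1,2,w=1), (1,4,w=4), (3,4,w=1); sum of weights 1 + 4 + 1 = 6)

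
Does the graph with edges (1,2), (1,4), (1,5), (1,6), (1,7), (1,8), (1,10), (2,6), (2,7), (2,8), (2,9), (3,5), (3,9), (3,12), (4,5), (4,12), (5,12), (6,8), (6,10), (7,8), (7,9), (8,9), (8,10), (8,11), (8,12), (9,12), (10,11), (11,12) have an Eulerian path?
No (6 vertices have odd degree: {1, 2, 3, 4, 9, 11}; Eulerian path requires 0 or 2)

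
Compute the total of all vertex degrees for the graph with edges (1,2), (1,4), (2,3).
6 (handshake: sum of degrees = 2|E| = 2 x 3 = 6)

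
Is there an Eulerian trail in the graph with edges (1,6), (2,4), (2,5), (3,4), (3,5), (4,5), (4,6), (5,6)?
Yes (the graph is connected and exactly 2 vertices have odd degree: {1, 6}; any Eulerian path must start and end at those)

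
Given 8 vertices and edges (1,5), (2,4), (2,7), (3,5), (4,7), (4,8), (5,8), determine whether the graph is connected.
No, it has 2 components: {1, 2, 3, 4, 5, 7, 8}, {6}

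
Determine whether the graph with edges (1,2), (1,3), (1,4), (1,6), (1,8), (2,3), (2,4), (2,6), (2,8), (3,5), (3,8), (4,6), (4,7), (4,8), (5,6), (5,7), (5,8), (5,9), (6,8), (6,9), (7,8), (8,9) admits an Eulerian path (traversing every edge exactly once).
No (6 vertices have odd degree: {1, 2, 4, 5, 7, 9}; Eulerian path requires 0 or 2)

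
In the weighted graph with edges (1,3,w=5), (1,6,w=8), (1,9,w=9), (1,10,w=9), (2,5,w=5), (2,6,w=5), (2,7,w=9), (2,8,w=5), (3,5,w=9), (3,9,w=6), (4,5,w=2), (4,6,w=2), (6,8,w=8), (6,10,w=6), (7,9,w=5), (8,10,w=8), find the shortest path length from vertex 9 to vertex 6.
17 (path: 9 -> 1 -> 6; weights 9 + 8 = 17)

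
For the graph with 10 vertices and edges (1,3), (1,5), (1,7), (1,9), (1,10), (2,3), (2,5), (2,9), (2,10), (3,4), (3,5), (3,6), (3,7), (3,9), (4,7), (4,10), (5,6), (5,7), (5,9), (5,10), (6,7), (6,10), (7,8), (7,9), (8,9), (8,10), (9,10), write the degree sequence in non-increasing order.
[7, 7, 7, 7, 7, 5, 4, 4, 3, 3] (degrees: deg(1)=5, deg(2)=4, deg(3)=7, deg(4)=3, deg(5)=7, deg(6)=4, deg(7)=7, deg(8)=3, deg(9)=7, deg(10)=7)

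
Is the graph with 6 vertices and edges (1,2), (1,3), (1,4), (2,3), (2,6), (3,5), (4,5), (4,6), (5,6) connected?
Yes (BFS from 1 visits [1, 2, 3, 4, 6, 5] — all 6 vertices reached)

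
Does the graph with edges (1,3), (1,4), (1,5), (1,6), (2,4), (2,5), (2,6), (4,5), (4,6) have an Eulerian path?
No (4 vertices have odd degree: {2, 3, 5, 6}; Eulerian path requires 0 or 2)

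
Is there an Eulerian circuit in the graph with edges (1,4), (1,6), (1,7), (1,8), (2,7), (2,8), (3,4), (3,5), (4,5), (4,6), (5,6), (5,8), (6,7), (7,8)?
Yes (the graph is connected and all 8 vertices have even degree)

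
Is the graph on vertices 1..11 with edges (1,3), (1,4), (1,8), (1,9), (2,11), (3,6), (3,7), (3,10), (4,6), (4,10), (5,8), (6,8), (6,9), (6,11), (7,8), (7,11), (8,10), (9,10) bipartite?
Yes. Partition: {1, 2, 5, 6, 7, 10}, {3, 4, 8, 9, 11}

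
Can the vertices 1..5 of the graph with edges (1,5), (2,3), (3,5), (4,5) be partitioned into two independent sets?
Yes. Partition: {1, 3, 4}, {2, 5}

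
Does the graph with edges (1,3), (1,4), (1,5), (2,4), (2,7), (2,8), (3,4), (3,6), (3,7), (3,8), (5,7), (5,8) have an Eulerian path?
No (8 vertices have odd degree: {1, 2, 3, 4, 5, 6, 7, 8}; Eulerian path requires 0 or 2)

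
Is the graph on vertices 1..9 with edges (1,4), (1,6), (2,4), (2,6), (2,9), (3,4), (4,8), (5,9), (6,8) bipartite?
Yes. Partition: {1, 2, 3, 5, 7, 8}, {4, 6, 9}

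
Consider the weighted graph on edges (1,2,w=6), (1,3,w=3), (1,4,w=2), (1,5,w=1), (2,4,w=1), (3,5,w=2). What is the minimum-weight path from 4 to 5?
3 (path: 4 -> 1 -> 5; weights 2 + 1 = 3)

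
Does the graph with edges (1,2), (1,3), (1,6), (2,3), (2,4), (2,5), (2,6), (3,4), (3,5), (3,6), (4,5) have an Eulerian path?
No (6 vertices have odd degree: {1, 2, 3, 4, 5, 6}; Eulerian path requires 0 or 2)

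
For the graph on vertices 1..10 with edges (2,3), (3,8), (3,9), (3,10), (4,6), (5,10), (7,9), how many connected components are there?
3 (components: {1}, {2, 3, 5, 7, 8, 9, 10}, {4, 6})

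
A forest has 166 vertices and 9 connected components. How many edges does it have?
157 (Each of the 9 component trees on V_i vertices has V_i - 1 edges; summing gives V - C = 166 - 9 = 157)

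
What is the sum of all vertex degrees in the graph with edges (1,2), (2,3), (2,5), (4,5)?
8 (handshake: sum of degrees = 2|E| = 2 x 4 = 8)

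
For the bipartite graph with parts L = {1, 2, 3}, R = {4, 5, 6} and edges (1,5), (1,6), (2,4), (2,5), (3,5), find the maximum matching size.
3 (matching: (1,6), (2,4), (3,5); upper bound min(|L|,|R|) = min(3,3) = 3)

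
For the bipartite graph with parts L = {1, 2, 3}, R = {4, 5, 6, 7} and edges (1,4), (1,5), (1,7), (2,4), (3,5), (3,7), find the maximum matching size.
3 (matching: (1,7), (2,4), (3,5); upper bound min(|L|,|R|) = min(3,4) = 3)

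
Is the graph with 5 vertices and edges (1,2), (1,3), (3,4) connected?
No, it has 2 components: {1, 2, 3, 4}, {5}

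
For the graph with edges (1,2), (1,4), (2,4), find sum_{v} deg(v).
6 (handshake: sum of degrees = 2|E| = 2 x 3 = 6)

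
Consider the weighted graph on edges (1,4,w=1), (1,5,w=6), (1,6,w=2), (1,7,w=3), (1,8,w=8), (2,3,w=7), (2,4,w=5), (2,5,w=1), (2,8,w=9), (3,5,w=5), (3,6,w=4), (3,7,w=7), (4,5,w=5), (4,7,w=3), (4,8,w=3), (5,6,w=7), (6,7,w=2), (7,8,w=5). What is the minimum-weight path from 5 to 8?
8 (path: 5 -> 4 -> 8; weights 5 + 3 = 8)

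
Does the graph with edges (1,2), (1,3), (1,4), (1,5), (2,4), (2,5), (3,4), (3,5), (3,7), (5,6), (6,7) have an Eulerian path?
Yes (the graph is connected and exactly 2 vertices have odd degree: {2, 4}; any Eulerian path must start and end at those)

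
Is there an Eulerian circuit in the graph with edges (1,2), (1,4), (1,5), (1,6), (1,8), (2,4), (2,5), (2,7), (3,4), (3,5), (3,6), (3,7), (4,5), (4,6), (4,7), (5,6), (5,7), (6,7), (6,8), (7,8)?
No (2 vertices have odd degree: {1, 8}; Eulerian circuit requires 0)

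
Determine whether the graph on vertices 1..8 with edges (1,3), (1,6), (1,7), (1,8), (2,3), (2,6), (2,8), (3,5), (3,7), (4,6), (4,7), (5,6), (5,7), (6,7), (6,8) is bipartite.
No (odd cycle of length 3: 6 -> 1 -> 7 -> 6)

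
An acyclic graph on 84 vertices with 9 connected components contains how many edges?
75 (Each of the 9 component trees on V_i vertices has V_i - 1 edges; summing gives V - C = 84 - 9 = 75)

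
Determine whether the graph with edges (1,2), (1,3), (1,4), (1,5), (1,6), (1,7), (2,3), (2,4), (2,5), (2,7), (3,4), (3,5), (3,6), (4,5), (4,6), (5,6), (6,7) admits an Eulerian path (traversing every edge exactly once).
No (6 vertices have odd degree: {2, 3, 4, 5, 6, 7}; Eulerian path requires 0 or 2)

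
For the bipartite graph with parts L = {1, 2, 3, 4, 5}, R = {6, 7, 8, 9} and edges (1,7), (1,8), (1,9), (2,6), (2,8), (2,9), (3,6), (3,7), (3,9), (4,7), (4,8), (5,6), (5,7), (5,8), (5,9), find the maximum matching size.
4 (matching: (1,9), (2,8), (3,7), (5,6); upper bound min(|L|,|R|) = min(5,4) = 4)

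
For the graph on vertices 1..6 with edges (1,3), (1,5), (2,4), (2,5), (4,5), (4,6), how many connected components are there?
1 (components: {1, 2, 3, 4, 5, 6})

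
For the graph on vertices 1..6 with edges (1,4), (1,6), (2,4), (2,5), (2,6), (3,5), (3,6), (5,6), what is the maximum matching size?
3 (matching: (1,6), (2,4), (3,5); upper bound floor(n/2) = floor(6/2) = 3)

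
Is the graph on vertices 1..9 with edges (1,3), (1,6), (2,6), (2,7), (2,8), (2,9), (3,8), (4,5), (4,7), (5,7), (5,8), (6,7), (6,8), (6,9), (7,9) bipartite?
No (odd cycle of length 3: 2 -> 6 -> 7 -> 2)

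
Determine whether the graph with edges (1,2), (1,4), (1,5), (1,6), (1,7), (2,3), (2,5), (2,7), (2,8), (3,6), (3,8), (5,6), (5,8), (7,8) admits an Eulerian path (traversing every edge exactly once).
No (6 vertices have odd degree: {1, 2, 3, 4, 6, 7}; Eulerian path requires 0 or 2)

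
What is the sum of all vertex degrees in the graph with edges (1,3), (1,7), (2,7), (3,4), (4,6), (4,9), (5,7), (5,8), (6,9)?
18 (handshake: sum of degrees = 2|E| = 2 x 9 = 18)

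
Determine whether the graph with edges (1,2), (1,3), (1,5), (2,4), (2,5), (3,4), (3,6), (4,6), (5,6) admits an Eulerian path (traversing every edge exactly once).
No (6 vertices have odd degree: {1, 2, 3, 4, 5, 6}; Eulerian path requires 0 or 2)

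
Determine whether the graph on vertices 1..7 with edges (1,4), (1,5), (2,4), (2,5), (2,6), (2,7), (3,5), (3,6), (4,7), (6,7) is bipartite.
No (odd cycle of length 5: 2 -> 5 -> 1 -> 4 -> 7 -> 2)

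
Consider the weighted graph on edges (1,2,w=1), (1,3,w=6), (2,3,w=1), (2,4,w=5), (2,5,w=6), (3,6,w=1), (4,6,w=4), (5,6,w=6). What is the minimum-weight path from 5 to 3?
7 (path: 5 -> 2 -> 3; weights 6 + 1 = 7)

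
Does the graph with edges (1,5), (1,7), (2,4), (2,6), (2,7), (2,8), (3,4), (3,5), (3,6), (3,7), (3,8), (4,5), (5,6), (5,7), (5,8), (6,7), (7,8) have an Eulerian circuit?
No (2 vertices have odd degree: {3, 4}; Eulerian circuit requires 0)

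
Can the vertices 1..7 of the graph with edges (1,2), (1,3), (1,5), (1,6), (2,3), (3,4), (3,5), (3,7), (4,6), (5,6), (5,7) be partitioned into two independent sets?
No (odd cycle of length 3: 5 -> 1 -> 3 -> 5)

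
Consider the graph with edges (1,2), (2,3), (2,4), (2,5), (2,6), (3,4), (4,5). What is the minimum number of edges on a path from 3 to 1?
2 (path: 3 -> 2 -> 1, 2 edges)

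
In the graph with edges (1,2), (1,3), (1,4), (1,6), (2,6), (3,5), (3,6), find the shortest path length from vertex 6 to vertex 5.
2 (path: 6 -> 3 -> 5, 2 edges)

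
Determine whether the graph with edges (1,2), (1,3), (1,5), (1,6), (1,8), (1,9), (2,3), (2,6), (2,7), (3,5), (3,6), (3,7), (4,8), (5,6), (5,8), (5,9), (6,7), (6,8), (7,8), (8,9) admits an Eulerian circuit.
No (4 vertices have odd degree: {3, 4, 5, 9}; Eulerian circuit requires 0)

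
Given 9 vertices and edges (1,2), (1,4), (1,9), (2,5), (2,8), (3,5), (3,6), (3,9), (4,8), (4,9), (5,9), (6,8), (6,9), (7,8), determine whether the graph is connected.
Yes (BFS from 1 visits [1, 2, 4, 9, 5, 8, 3, 6, 7] — all 9 vertices reached)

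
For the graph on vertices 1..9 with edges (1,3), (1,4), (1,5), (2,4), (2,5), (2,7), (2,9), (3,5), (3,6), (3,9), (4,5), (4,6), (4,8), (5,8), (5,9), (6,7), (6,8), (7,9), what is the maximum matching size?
4 (matching: (1,4), (2,9), (5,8), (6,7); upper bound floor(n/2) = floor(9/2) = 4)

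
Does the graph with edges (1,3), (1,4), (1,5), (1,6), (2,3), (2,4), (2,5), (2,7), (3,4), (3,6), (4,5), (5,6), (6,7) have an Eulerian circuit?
Yes (the graph is connected and all 7 vertices have even degree)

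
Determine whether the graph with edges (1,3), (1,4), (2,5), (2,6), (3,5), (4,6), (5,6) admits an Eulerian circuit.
No (2 vertices have odd degree: {5, 6}; Eulerian circuit requires 0)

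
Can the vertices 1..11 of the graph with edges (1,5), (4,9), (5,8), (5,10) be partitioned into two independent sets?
Yes. Partition: {1, 2, 3, 6, 7, 8, 9, 10, 11}, {4, 5}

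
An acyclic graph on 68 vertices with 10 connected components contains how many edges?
58 (Each of the 10 component trees on V_i vertices has V_i - 1 edges; summing gives V - C = 68 - 10 = 58)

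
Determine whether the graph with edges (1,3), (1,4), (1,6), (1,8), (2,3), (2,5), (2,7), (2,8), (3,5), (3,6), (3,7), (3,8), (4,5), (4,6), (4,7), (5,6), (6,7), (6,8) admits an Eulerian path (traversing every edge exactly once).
Yes — and in fact it has an Eulerian circuit (the graph is connected and all 8 vertices have even degree)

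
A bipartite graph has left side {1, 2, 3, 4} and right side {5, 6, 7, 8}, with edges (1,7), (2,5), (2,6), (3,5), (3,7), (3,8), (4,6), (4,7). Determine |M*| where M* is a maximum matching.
4 (matching: (1,7), (2,5), (3,8), (4,6); upper bound min(|L|,|R|) = min(4,4) = 4)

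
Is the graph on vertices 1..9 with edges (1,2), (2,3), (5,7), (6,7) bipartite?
Yes. Partition: {1, 3, 4, 5, 6, 8, 9}, {2, 7}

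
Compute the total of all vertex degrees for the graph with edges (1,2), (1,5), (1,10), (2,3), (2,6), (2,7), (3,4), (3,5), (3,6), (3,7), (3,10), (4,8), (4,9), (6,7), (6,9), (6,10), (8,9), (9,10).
36 (handshake: sum of degrees = 2|E| = 2 x 18 = 36)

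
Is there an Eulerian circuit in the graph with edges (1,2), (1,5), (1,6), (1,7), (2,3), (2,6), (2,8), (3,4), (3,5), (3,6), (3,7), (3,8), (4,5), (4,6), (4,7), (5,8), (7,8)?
Yes (the graph is connected and all 8 vertices have even degree)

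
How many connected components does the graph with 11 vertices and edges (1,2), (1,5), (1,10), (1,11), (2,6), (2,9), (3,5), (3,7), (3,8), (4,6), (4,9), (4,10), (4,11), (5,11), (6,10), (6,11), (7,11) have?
1 (components: {1, 2, 3, 4, 5, 6, 7, 8, 9, 10, 11})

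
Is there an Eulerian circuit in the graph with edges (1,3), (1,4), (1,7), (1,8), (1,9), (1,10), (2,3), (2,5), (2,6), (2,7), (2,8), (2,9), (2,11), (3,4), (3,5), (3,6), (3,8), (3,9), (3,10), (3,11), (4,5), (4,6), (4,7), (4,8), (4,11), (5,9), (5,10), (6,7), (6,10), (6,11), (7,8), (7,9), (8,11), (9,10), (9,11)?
No (6 vertices have odd degree: {2, 3, 4, 5, 9, 10}; Eulerian circuit requires 0)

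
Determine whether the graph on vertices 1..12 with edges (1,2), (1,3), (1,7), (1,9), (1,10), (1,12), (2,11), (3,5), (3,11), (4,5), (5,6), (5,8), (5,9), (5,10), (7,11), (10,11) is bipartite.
Yes. Partition: {1, 5, 11}, {2, 3, 4, 6, 7, 8, 9, 10, 12}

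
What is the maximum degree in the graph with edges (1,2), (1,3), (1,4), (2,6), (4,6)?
3 (attained at vertex 1)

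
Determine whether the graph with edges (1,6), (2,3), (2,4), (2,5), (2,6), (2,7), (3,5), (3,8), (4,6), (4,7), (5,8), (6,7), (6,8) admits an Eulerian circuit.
No (8 vertices have odd degree: {1, 2, 3, 4, 5, 6, 7, 8}; Eulerian circuit requires 0)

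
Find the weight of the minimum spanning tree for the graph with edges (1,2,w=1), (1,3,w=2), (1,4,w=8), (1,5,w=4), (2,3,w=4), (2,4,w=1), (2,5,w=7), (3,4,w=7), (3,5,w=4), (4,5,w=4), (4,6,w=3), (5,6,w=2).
9 (MST edges: (1,2,w=1), (1,3,w=2), (2,4,w=1), (4,6,w=3), (5,6,w=2); sum of weights 1 + 2 + 1 + 3 + 2 = 9)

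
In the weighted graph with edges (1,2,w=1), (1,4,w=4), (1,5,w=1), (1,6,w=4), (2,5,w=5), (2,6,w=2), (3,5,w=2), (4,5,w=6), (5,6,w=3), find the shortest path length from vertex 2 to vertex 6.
2 (path: 2 -> 6; weights 2 = 2)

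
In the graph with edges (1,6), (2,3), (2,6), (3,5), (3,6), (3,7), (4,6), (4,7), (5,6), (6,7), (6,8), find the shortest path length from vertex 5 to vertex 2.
2 (path: 5 -> 3 -> 2, 2 edges)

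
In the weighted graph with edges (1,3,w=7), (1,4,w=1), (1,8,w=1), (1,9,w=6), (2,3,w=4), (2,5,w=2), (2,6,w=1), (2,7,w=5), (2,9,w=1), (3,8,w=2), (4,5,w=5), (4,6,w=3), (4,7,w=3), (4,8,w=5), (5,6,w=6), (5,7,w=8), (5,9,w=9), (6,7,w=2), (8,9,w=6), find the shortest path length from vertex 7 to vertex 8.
5 (path: 7 -> 4 -> 1 -> 8; weights 3 + 1 + 1 = 5)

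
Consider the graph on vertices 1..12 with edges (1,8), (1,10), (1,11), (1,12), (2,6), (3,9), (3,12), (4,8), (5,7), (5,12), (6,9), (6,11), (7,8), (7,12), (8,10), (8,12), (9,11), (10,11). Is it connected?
Yes (BFS from 1 visits [1, 8, 10, 11, 12, 4, 7, 6, 9, 3, 5, 2] — all 12 vertices reached)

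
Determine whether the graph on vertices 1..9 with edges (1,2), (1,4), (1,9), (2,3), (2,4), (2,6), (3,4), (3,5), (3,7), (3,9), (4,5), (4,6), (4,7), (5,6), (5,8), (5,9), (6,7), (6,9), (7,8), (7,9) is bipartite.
No (odd cycle of length 3: 4 -> 1 -> 2 -> 4)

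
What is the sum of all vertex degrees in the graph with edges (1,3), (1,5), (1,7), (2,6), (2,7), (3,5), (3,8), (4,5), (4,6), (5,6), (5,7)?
22 (handshake: sum of degrees = 2|E| = 2 x 11 = 22)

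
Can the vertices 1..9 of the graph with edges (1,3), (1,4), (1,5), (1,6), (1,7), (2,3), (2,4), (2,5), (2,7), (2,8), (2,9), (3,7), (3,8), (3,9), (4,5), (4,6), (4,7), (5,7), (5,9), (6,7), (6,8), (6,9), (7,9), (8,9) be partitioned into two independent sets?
No (odd cycle of length 3: 7 -> 1 -> 6 -> 7)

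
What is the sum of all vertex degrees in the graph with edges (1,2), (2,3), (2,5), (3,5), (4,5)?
10 (handshake: sum of degrees = 2|E| = 2 x 5 = 10)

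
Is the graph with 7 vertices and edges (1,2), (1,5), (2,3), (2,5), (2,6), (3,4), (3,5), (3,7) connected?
Yes (BFS from 1 visits [1, 2, 5, 3, 6, 4, 7] — all 7 vertices reached)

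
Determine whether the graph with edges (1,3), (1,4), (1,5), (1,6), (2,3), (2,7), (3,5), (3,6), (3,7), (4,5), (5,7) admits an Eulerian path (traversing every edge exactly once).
Yes (the graph is connected and exactly 2 vertices have odd degree: {3, 7}; any Eulerian path must start and end at those)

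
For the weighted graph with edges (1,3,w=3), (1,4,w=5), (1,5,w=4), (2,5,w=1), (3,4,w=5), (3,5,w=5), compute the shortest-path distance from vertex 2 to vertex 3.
6 (path: 2 -> 5 -> 3; weights 1 + 5 = 6)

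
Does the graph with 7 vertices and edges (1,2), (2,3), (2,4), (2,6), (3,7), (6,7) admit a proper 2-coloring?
Yes. Partition: {1, 3, 4, 5, 6}, {2, 7}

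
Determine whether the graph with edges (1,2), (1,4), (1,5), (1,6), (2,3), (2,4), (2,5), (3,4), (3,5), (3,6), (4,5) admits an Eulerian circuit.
Yes (the graph is connected and all 6 vertices have even degree)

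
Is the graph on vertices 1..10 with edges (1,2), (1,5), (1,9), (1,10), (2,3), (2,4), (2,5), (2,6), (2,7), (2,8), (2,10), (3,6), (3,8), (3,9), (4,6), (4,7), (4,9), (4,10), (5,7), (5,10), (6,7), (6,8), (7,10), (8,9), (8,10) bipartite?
No (odd cycle of length 3: 2 -> 1 -> 10 -> 2)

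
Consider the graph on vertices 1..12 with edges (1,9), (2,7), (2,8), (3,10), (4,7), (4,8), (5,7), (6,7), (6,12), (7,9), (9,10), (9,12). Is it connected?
No, it has 2 components: {1, 2, 3, 4, 5, 6, 7, 8, 9, 10, 12}, {11}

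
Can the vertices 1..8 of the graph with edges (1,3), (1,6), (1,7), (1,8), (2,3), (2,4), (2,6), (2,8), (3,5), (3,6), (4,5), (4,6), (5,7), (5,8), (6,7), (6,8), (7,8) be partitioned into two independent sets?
No (odd cycle of length 3: 8 -> 1 -> 6 -> 8)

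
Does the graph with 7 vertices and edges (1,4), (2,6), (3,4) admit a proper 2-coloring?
Yes. Partition: {1, 2, 3, 5, 7}, {4, 6}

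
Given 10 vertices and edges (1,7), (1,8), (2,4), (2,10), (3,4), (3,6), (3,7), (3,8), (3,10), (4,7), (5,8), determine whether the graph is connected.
No, it has 2 components: {1, 2, 3, 4, 5, 6, 7, 8, 10}, {9}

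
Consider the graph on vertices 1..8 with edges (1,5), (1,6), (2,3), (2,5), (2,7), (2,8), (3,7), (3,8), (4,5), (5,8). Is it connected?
Yes (BFS from 1 visits [1, 5, 6, 2, 4, 8, 3, 7] — all 8 vertices reached)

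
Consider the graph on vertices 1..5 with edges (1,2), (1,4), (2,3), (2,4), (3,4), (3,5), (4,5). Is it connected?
Yes (BFS from 1 visits [1, 2, 4, 3, 5] — all 5 vertices reached)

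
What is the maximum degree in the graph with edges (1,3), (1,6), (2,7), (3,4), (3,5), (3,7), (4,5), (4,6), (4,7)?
4 (attained at vertices 3, 4)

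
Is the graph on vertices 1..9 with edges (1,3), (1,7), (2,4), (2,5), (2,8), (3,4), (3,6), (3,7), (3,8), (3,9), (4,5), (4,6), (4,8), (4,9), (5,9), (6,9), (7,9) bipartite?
No (odd cycle of length 3: 3 -> 1 -> 7 -> 3)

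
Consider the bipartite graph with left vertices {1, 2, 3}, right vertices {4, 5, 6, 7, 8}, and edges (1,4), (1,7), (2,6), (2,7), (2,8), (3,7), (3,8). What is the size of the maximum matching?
3 (matching: (1,7), (2,6), (3,8); upper bound min(|L|,|R|) = min(3,5) = 3)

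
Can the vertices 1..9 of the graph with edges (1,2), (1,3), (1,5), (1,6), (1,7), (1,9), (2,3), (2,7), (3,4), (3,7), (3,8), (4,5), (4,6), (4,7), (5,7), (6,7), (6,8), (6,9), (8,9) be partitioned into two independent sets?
No (odd cycle of length 3: 3 -> 1 -> 7 -> 3)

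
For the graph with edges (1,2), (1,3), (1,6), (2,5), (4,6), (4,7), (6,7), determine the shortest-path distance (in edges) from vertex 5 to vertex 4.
4 (path: 5 -> 2 -> 1 -> 6 -> 4, 4 edges)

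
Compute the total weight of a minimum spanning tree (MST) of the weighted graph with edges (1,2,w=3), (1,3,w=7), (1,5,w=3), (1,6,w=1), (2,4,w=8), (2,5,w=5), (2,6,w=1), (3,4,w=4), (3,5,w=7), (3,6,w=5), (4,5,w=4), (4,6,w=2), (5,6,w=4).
11 (MST edges: (1,5,w=3), (1,6,w=1), (2,6,w=1), (3,4,w=4), (4,6,w=2); sum of weights 3 + 1 + 1 + 4 + 2 = 11)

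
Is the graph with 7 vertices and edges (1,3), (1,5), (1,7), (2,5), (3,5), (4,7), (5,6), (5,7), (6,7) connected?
Yes (BFS from 1 visits [1, 3, 5, 7, 2, 6, 4] — all 7 vertices reached)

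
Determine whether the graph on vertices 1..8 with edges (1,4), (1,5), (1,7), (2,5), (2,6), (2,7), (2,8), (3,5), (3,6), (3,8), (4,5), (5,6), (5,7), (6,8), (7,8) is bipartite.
No (odd cycle of length 3: 5 -> 1 -> 7 -> 5)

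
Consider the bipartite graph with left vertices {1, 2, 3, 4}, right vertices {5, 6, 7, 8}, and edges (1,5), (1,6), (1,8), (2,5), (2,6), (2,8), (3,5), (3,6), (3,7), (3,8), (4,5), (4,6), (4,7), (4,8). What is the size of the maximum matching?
4 (matching: (1,8), (2,6), (3,7), (4,5); upper bound min(|L|,|R|) = min(4,4) = 4)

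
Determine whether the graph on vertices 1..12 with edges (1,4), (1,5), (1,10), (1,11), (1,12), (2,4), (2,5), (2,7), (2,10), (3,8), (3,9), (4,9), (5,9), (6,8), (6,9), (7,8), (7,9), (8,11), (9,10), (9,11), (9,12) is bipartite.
Yes. Partition: {1, 2, 8, 9}, {3, 4, 5, 6, 7, 10, 11, 12}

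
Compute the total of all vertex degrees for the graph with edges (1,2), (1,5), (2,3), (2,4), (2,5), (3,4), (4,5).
14 (handshake: sum of degrees = 2|E| = 2 x 7 = 14)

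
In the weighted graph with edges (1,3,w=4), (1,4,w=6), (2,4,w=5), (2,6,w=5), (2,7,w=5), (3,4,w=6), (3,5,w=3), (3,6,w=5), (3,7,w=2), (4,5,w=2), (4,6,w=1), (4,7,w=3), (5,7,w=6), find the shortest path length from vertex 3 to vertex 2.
7 (path: 3 -> 7 -> 2; weights 2 + 5 = 7)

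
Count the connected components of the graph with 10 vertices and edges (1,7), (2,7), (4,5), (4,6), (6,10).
5 (components: {1, 2, 7}, {3}, {4, 5, 6, 10}, {8}, {9})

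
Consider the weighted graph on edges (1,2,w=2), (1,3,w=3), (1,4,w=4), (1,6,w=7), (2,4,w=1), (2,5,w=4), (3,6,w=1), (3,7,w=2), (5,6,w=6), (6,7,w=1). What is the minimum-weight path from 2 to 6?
6 (path: 2 -> 1 -> 3 -> 6; weights 2 + 3 + 1 = 6)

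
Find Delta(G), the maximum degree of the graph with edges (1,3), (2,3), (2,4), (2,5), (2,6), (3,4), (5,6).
4 (attained at vertex 2)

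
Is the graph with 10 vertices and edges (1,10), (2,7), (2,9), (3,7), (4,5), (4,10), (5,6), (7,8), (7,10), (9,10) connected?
Yes (BFS from 1 visits [1, 10, 4, 7, 9, 5, 2, 3, 8, 6] — all 10 vertices reached)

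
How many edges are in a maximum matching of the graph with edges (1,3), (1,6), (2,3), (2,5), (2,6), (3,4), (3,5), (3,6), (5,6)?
3 (matching: (1,6), (2,5), (3,4); upper bound floor(n/2) = floor(6/2) = 3)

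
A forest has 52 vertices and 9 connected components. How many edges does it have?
43 (Each of the 9 component trees on V_i vertices has V_i - 1 edges; summing gives V - C = 52 - 9 = 43)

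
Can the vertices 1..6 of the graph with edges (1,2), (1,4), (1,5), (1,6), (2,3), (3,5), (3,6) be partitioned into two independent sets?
Yes. Partition: {1, 3}, {2, 4, 5, 6}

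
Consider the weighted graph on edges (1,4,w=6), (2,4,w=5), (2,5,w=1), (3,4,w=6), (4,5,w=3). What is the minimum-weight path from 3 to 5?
9 (path: 3 -> 4 -> 5; weights 6 + 3 = 9)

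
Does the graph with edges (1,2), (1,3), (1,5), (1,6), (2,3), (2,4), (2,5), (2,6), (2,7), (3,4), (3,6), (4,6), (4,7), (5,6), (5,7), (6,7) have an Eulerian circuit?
Yes (the graph is connected and all 7 vertices have even degree)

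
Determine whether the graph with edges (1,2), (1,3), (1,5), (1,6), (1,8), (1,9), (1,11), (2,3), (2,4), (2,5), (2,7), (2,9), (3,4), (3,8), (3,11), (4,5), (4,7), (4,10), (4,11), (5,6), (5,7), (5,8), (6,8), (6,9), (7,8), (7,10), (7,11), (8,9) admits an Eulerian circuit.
No (2 vertices have odd degree: {1, 3}; Eulerian circuit requires 0)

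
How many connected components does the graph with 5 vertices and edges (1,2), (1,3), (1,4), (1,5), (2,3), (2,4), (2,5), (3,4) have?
1 (components: {1, 2, 3, 4, 5})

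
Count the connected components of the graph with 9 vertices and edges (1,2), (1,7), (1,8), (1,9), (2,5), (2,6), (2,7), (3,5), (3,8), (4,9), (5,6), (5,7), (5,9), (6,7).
1 (components: {1, 2, 3, 4, 5, 6, 7, 8, 9})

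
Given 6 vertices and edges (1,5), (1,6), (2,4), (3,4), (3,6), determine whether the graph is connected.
Yes (BFS from 1 visits [1, 5, 6, 3, 4, 2] — all 6 vertices reached)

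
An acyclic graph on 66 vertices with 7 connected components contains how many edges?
59 (Each of the 7 component trees on V_i vertices has V_i - 1 edges; summing gives V - C = 66 - 7 = 59)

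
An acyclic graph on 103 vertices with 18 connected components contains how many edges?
85 (Each of the 18 component trees on V_i vertices has V_i - 1 edges; summing gives V - C = 103 - 18 = 85)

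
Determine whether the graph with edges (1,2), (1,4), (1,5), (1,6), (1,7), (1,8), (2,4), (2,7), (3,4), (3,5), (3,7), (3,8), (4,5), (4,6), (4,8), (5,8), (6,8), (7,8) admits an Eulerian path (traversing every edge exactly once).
Yes (the graph is connected and exactly 2 vertices have odd degree: {2, 6}; any Eulerian path must start and end at those)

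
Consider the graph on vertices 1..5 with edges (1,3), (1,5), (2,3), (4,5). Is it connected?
Yes (BFS from 1 visits [1, 3, 5, 2, 4] — all 5 vertices reached)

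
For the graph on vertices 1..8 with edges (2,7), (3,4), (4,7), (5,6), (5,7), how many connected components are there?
3 (components: {1}, {2, 3, 4, 5, 6, 7}, {8})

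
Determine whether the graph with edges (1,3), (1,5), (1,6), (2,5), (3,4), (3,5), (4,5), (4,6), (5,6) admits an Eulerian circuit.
No (6 vertices have odd degree: {1, 2, 3, 4, 5, 6}; Eulerian circuit requires 0)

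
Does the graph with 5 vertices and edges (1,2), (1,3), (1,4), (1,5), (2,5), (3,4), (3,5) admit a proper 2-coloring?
No (odd cycle of length 3: 3 -> 1 -> 4 -> 3)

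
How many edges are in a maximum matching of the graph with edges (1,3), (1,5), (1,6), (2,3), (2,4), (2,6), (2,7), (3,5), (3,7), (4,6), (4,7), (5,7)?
3 (matching: (1,5), (2,6), (3,7); upper bound floor(n/2) = floor(7/2) = 3)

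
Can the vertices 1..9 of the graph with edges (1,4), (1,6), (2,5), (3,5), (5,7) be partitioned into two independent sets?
Yes. Partition: {1, 2, 3, 7, 8, 9}, {4, 5, 6}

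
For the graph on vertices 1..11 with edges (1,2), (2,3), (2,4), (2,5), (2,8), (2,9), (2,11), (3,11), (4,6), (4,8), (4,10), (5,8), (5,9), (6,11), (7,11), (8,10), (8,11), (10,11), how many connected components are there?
1 (components: {1, 2, 3, 4, 5, 6, 7, 8, 9, 10, 11})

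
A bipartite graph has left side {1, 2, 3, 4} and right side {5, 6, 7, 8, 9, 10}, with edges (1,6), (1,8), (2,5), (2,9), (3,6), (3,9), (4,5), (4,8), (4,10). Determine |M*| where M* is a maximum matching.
4 (matching: (1,8), (2,9), (3,6), (4,10); upper bound min(|L|,|R|) = min(4,6) = 4)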